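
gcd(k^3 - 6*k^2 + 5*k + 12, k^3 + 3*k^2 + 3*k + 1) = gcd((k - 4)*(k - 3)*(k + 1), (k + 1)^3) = k + 1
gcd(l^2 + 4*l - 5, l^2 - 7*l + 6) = l - 1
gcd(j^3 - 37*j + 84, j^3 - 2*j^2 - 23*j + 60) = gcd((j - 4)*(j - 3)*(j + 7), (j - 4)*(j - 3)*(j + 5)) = j^2 - 7*j + 12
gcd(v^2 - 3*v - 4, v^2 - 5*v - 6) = v + 1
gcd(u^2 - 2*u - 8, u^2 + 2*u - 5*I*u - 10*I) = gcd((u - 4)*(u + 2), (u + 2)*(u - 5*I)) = u + 2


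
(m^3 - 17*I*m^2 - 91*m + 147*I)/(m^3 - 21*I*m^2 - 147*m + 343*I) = (m - 3*I)/(m - 7*I)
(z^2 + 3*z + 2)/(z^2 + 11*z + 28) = (z^2 + 3*z + 2)/(z^2 + 11*z + 28)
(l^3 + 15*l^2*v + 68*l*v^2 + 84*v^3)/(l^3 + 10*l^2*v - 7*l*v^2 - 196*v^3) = (-l^2 - 8*l*v - 12*v^2)/(-l^2 - 3*l*v + 28*v^2)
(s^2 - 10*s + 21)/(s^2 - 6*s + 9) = (s - 7)/(s - 3)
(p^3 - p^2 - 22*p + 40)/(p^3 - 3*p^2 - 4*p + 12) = (p^2 + p - 20)/(p^2 - p - 6)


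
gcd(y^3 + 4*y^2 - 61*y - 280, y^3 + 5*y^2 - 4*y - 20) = y + 5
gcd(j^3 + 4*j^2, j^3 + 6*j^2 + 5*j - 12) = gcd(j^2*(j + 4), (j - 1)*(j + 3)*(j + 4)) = j + 4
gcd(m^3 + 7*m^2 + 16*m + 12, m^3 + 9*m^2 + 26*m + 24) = m^2 + 5*m + 6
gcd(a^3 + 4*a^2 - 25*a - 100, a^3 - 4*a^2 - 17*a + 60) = a^2 - a - 20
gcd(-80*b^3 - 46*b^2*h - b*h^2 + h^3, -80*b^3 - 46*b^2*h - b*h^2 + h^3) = 80*b^3 + 46*b^2*h + b*h^2 - h^3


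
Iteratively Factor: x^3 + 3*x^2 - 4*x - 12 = (x + 2)*(x^2 + x - 6) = (x - 2)*(x + 2)*(x + 3)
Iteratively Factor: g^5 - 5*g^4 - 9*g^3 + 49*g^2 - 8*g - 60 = (g - 5)*(g^4 - 9*g^2 + 4*g + 12) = (g - 5)*(g - 2)*(g^3 + 2*g^2 - 5*g - 6) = (g - 5)*(g - 2)*(g + 3)*(g^2 - g - 2) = (g - 5)*(g - 2)*(g + 1)*(g + 3)*(g - 2)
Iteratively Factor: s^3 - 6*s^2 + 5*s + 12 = (s - 3)*(s^2 - 3*s - 4) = (s - 3)*(s + 1)*(s - 4)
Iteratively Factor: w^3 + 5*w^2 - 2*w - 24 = (w - 2)*(w^2 + 7*w + 12) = (w - 2)*(w + 4)*(w + 3)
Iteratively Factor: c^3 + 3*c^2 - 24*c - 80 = (c - 5)*(c^2 + 8*c + 16) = (c - 5)*(c + 4)*(c + 4)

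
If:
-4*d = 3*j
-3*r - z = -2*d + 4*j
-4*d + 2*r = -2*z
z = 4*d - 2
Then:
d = 3/7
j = -4/7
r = 8/7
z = -2/7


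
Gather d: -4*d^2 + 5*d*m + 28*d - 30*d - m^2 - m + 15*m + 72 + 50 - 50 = -4*d^2 + d*(5*m - 2) - m^2 + 14*m + 72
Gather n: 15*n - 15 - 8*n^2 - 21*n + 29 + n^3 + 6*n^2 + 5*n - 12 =n^3 - 2*n^2 - n + 2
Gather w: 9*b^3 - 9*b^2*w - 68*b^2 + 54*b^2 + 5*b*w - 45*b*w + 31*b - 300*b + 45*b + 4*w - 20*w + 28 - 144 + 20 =9*b^3 - 14*b^2 - 224*b + w*(-9*b^2 - 40*b - 16) - 96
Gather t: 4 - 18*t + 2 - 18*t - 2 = 4 - 36*t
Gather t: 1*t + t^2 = t^2 + t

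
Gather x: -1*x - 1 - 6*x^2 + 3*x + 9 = -6*x^2 + 2*x + 8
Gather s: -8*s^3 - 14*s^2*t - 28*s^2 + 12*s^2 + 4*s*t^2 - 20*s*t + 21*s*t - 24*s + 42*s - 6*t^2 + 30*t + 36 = -8*s^3 + s^2*(-14*t - 16) + s*(4*t^2 + t + 18) - 6*t^2 + 30*t + 36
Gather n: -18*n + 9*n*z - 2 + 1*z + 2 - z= n*(9*z - 18)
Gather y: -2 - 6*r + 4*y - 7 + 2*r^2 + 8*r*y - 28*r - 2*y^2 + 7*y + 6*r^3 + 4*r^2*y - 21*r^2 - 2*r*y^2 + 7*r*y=6*r^3 - 19*r^2 - 34*r + y^2*(-2*r - 2) + y*(4*r^2 + 15*r + 11) - 9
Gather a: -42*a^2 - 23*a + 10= -42*a^2 - 23*a + 10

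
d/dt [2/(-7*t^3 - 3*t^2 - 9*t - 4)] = 6*(7*t^2 + 2*t + 3)/(7*t^3 + 3*t^2 + 9*t + 4)^2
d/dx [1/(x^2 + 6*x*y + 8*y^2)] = 2*(-x - 3*y)/(x^2 + 6*x*y + 8*y^2)^2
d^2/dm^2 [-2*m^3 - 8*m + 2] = -12*m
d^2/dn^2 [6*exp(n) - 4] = 6*exp(n)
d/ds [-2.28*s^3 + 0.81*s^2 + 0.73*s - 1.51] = -6.84*s^2 + 1.62*s + 0.73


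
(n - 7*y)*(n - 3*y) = n^2 - 10*n*y + 21*y^2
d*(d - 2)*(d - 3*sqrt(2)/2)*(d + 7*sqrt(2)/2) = d^4 - 2*d^3 + 2*sqrt(2)*d^3 - 21*d^2/2 - 4*sqrt(2)*d^2 + 21*d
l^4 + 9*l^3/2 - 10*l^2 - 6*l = l*(l - 2)*(l + 1/2)*(l + 6)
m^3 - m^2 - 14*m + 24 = (m - 3)*(m - 2)*(m + 4)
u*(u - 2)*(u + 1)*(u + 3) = u^4 + 2*u^3 - 5*u^2 - 6*u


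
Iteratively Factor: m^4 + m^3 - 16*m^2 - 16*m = (m + 1)*(m^3 - 16*m) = m*(m + 1)*(m^2 - 16) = m*(m + 1)*(m + 4)*(m - 4)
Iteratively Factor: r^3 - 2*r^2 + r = (r)*(r^2 - 2*r + 1) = r*(r - 1)*(r - 1)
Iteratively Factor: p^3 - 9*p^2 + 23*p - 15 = (p - 5)*(p^2 - 4*p + 3) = (p - 5)*(p - 1)*(p - 3)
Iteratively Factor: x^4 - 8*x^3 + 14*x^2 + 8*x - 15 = (x - 1)*(x^3 - 7*x^2 + 7*x + 15) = (x - 5)*(x - 1)*(x^2 - 2*x - 3) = (x - 5)*(x - 1)*(x + 1)*(x - 3)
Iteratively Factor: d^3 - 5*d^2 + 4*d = (d - 4)*(d^2 - d) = (d - 4)*(d - 1)*(d)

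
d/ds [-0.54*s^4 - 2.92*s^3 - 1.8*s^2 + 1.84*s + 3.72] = -2.16*s^3 - 8.76*s^2 - 3.6*s + 1.84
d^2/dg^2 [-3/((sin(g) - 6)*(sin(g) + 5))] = 3*(4*sin(g)^4 - 3*sin(g)^3 + 115*sin(g)^2 - 24*sin(g) - 62)/((sin(g) - 6)^3*(sin(g) + 5)^3)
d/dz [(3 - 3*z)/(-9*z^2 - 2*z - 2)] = 3*(-9*z^2 + 18*z + 4)/(81*z^4 + 36*z^3 + 40*z^2 + 8*z + 4)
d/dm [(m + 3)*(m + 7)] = 2*m + 10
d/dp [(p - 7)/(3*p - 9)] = 4/(3*(p - 3)^2)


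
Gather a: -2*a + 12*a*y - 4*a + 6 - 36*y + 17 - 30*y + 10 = a*(12*y - 6) - 66*y + 33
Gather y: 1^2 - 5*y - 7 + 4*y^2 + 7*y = 4*y^2 + 2*y - 6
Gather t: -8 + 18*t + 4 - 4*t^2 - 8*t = -4*t^2 + 10*t - 4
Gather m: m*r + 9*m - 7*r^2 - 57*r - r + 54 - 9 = m*(r + 9) - 7*r^2 - 58*r + 45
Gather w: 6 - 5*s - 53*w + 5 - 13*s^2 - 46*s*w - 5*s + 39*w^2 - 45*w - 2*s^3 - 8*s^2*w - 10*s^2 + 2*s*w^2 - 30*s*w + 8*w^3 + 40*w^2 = -2*s^3 - 23*s^2 - 10*s + 8*w^3 + w^2*(2*s + 79) + w*(-8*s^2 - 76*s - 98) + 11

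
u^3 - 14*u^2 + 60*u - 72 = (u - 6)^2*(u - 2)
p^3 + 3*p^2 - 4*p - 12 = (p - 2)*(p + 2)*(p + 3)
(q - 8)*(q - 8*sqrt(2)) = q^2 - 8*sqrt(2)*q - 8*q + 64*sqrt(2)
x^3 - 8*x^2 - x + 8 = (x - 8)*(x - 1)*(x + 1)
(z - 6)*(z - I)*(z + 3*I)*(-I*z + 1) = -I*z^4 + 3*z^3 + 6*I*z^3 - 18*z^2 - I*z^2 + 3*z + 6*I*z - 18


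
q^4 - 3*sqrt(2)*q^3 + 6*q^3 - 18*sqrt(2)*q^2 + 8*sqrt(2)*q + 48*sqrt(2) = (q + 6)*(q - 2*sqrt(2))^2*(q + sqrt(2))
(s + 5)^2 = s^2 + 10*s + 25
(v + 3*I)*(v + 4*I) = v^2 + 7*I*v - 12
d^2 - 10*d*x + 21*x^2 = (d - 7*x)*(d - 3*x)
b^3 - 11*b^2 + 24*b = b*(b - 8)*(b - 3)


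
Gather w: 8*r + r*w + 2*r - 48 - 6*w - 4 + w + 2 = 10*r + w*(r - 5) - 50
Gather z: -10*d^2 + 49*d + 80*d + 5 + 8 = -10*d^2 + 129*d + 13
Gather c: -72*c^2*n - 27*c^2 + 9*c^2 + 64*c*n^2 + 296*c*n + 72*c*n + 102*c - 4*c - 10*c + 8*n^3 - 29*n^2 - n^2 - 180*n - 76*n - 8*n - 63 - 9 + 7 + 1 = c^2*(-72*n - 18) + c*(64*n^2 + 368*n + 88) + 8*n^3 - 30*n^2 - 264*n - 64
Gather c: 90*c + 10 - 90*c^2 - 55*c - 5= -90*c^2 + 35*c + 5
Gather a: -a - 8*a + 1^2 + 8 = 9 - 9*a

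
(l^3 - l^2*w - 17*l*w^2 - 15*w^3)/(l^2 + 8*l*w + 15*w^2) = (l^2 - 4*l*w - 5*w^2)/(l + 5*w)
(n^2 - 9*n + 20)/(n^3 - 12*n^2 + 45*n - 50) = (n - 4)/(n^2 - 7*n + 10)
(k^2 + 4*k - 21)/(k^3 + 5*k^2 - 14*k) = (k - 3)/(k*(k - 2))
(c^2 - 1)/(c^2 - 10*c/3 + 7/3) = 3*(c + 1)/(3*c - 7)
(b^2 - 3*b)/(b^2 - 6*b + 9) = b/(b - 3)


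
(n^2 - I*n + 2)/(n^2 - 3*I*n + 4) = (n - 2*I)/(n - 4*I)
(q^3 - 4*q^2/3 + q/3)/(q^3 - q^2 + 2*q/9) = 3*(q - 1)/(3*q - 2)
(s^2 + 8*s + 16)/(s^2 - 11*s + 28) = (s^2 + 8*s + 16)/(s^2 - 11*s + 28)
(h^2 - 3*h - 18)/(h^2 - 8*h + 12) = (h + 3)/(h - 2)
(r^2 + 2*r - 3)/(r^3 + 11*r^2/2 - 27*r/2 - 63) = 2*(r - 1)/(2*r^2 + 5*r - 42)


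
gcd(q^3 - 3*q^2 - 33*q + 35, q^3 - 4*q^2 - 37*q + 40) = q^2 + 4*q - 5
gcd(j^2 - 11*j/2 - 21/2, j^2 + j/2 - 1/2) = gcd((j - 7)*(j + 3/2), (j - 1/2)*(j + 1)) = 1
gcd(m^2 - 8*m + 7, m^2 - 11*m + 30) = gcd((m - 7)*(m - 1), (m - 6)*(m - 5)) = 1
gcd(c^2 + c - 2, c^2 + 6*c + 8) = c + 2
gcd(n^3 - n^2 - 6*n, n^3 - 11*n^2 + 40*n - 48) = n - 3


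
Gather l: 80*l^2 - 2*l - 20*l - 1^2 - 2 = 80*l^2 - 22*l - 3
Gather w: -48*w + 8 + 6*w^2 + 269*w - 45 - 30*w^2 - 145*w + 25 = -24*w^2 + 76*w - 12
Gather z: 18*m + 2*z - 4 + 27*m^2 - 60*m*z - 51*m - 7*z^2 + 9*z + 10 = 27*m^2 - 33*m - 7*z^2 + z*(11 - 60*m) + 6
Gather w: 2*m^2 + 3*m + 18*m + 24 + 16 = 2*m^2 + 21*m + 40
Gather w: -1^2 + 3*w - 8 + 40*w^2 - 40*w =40*w^2 - 37*w - 9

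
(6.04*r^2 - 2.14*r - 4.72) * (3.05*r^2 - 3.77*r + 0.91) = 18.422*r^4 - 29.2978*r^3 - 0.831799999999999*r^2 + 15.847*r - 4.2952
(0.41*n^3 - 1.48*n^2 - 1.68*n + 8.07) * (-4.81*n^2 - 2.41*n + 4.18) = -1.9721*n^5 + 6.1307*n^4 + 13.3614*n^3 - 40.9543*n^2 - 26.4711*n + 33.7326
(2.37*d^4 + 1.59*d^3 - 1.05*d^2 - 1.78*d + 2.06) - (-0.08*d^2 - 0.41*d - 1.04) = 2.37*d^4 + 1.59*d^3 - 0.97*d^2 - 1.37*d + 3.1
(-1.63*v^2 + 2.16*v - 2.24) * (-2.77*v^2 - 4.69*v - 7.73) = 4.5151*v^4 + 1.6615*v^3 + 8.6743*v^2 - 6.1912*v + 17.3152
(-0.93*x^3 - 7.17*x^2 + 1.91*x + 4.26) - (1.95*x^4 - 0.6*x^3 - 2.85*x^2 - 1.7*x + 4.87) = -1.95*x^4 - 0.33*x^3 - 4.32*x^2 + 3.61*x - 0.61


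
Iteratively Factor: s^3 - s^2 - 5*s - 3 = (s - 3)*(s^2 + 2*s + 1) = (s - 3)*(s + 1)*(s + 1)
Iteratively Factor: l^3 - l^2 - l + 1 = (l - 1)*(l^2 - 1) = (l - 1)^2*(l + 1)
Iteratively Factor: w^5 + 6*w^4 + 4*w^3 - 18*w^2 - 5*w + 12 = (w - 1)*(w^4 + 7*w^3 + 11*w^2 - 7*w - 12) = (w - 1)*(w + 4)*(w^3 + 3*w^2 - w - 3) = (w - 1)^2*(w + 4)*(w^2 + 4*w + 3) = (w - 1)^2*(w + 1)*(w + 4)*(w + 3)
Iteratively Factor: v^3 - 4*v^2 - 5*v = (v)*(v^2 - 4*v - 5) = v*(v - 5)*(v + 1)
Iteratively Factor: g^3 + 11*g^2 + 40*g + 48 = (g + 4)*(g^2 + 7*g + 12) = (g + 4)^2*(g + 3)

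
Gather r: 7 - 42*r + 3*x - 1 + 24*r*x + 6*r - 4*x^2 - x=r*(24*x - 36) - 4*x^2 + 2*x + 6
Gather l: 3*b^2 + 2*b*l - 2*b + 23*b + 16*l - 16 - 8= 3*b^2 + 21*b + l*(2*b + 16) - 24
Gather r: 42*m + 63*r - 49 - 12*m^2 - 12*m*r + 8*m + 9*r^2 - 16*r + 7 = -12*m^2 + 50*m + 9*r^2 + r*(47 - 12*m) - 42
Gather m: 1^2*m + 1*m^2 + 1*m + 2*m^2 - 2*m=3*m^2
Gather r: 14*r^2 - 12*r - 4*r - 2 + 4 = 14*r^2 - 16*r + 2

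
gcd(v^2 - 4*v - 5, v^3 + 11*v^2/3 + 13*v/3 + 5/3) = v + 1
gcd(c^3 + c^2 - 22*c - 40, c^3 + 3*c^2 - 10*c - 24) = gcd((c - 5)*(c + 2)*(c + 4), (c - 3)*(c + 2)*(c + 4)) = c^2 + 6*c + 8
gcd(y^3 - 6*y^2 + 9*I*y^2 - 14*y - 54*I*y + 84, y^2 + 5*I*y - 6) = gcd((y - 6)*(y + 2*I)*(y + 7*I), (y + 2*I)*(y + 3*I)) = y + 2*I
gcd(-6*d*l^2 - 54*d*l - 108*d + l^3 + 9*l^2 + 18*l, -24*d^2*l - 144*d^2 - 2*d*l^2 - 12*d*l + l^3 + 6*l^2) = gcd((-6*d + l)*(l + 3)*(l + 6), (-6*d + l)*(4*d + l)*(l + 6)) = 6*d*l + 36*d - l^2 - 6*l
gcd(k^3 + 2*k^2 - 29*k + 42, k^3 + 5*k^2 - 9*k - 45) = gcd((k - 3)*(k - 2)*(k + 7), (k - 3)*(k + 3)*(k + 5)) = k - 3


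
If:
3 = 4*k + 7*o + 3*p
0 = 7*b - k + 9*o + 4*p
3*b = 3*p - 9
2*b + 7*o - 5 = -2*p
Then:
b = -335/157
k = -280/157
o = 169/157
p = 136/157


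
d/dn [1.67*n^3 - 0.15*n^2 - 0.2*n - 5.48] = 5.01*n^2 - 0.3*n - 0.2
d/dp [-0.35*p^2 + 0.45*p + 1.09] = 0.45 - 0.7*p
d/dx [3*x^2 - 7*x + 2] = 6*x - 7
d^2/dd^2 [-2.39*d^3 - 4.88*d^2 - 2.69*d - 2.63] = -14.34*d - 9.76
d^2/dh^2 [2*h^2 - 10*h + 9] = 4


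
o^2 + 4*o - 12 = (o - 2)*(o + 6)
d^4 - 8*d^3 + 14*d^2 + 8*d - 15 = (d - 5)*(d - 3)*(d - 1)*(d + 1)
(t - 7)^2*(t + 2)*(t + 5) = t^4 - 7*t^3 - 39*t^2 + 203*t + 490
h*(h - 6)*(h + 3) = h^3 - 3*h^2 - 18*h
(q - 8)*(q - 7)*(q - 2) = q^3 - 17*q^2 + 86*q - 112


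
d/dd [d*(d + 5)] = 2*d + 5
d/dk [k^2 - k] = 2*k - 1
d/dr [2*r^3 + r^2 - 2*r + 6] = 6*r^2 + 2*r - 2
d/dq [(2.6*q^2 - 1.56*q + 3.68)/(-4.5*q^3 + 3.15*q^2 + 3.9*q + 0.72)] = (11.7*q^4 - 14.04*q^3 + 64.734*q^2 - 19.44*q - 15.4752)/(20.25*q^6 - 28.35*q^5 - 25.1775*q^4 + 18.09*q^3 + 19.746*q^2 + 5.616*q + 0.5184)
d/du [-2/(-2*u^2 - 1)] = -8*u/(2*u^2 + 1)^2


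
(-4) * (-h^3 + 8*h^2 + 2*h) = 4*h^3 - 32*h^2 - 8*h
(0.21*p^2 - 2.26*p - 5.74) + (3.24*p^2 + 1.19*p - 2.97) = 3.45*p^2 - 1.07*p - 8.71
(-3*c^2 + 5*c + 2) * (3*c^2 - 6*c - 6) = -9*c^4 + 33*c^3 - 6*c^2 - 42*c - 12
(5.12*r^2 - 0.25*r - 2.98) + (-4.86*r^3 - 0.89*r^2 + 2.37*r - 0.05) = -4.86*r^3 + 4.23*r^2 + 2.12*r - 3.03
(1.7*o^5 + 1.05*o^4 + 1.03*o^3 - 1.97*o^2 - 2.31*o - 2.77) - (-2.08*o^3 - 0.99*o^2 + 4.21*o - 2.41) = 1.7*o^5 + 1.05*o^4 + 3.11*o^3 - 0.98*o^2 - 6.52*o - 0.36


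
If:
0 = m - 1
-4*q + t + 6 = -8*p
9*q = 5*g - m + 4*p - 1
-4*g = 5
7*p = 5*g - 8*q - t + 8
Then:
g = -5/4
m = 1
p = 225/52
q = 157/156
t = -1427/39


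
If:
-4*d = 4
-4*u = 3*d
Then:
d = -1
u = 3/4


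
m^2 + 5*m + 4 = (m + 1)*(m + 4)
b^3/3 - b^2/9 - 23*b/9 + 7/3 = (b/3 + 1)*(b - 7/3)*(b - 1)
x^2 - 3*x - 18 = (x - 6)*(x + 3)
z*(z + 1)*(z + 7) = z^3 + 8*z^2 + 7*z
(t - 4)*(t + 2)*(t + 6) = t^3 + 4*t^2 - 20*t - 48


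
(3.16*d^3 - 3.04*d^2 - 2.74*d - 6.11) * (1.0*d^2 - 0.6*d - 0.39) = 3.16*d^5 - 4.936*d^4 - 2.1484*d^3 - 3.2804*d^2 + 4.7346*d + 2.3829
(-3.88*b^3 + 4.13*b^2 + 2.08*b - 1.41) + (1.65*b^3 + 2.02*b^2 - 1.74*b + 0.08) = -2.23*b^3 + 6.15*b^2 + 0.34*b - 1.33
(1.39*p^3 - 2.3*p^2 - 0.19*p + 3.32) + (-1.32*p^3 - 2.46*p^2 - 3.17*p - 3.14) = 0.0699999999999998*p^3 - 4.76*p^2 - 3.36*p + 0.18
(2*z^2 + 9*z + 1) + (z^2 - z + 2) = 3*z^2 + 8*z + 3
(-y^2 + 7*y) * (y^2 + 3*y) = -y^4 + 4*y^3 + 21*y^2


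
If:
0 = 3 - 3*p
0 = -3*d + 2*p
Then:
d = 2/3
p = 1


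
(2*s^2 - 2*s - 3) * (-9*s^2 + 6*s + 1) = -18*s^4 + 30*s^3 + 17*s^2 - 20*s - 3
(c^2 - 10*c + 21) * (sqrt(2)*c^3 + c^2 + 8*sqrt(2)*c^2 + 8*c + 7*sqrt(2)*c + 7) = sqrt(2)*c^5 - 2*sqrt(2)*c^4 + c^4 - 52*sqrt(2)*c^3 - 2*c^3 - 52*c^2 + 98*sqrt(2)*c^2 + 98*c + 147*sqrt(2)*c + 147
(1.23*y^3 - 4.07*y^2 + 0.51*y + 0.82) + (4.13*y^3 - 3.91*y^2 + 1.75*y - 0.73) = 5.36*y^3 - 7.98*y^2 + 2.26*y + 0.09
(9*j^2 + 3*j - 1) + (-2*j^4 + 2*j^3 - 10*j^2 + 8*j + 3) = -2*j^4 + 2*j^3 - j^2 + 11*j + 2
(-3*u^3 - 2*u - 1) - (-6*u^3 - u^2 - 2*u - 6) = 3*u^3 + u^2 + 5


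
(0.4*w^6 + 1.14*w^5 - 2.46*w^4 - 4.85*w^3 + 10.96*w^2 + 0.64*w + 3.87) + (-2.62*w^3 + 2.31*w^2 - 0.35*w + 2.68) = 0.4*w^6 + 1.14*w^5 - 2.46*w^4 - 7.47*w^3 + 13.27*w^2 + 0.29*w + 6.55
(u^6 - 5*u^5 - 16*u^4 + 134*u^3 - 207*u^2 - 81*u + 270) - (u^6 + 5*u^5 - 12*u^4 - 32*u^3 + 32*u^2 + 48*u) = -10*u^5 - 4*u^4 + 166*u^3 - 239*u^2 - 129*u + 270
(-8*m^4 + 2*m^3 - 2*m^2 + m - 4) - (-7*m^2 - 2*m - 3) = -8*m^4 + 2*m^3 + 5*m^2 + 3*m - 1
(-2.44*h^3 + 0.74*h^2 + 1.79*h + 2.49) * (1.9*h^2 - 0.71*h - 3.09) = -4.636*h^5 + 3.1384*h^4 + 10.4152*h^3 + 1.1735*h^2 - 7.299*h - 7.6941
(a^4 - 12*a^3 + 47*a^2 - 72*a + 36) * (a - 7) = a^5 - 19*a^4 + 131*a^3 - 401*a^2 + 540*a - 252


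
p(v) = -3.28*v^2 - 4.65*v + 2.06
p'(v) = -6.56*v - 4.65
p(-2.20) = -3.59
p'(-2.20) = 9.78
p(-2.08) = -2.46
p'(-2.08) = 8.99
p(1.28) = -9.27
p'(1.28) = -13.05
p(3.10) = -43.88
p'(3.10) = -24.99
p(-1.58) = 1.22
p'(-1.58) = 5.71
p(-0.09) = 2.45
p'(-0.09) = -4.06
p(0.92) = -4.99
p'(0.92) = -10.69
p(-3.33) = -18.83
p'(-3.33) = 17.19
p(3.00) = -41.41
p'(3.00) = -24.33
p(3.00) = -41.41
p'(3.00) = -24.33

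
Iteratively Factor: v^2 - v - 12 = (v + 3)*(v - 4)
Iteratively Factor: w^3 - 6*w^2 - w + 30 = (w - 3)*(w^2 - 3*w - 10) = (w - 3)*(w + 2)*(w - 5)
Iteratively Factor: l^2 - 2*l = (l - 2)*(l)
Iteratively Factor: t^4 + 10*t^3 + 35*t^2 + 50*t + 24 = (t + 2)*(t^3 + 8*t^2 + 19*t + 12) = (t + 1)*(t + 2)*(t^2 + 7*t + 12) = (t + 1)*(t + 2)*(t + 3)*(t + 4)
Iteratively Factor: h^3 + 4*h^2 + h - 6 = (h + 2)*(h^2 + 2*h - 3) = (h + 2)*(h + 3)*(h - 1)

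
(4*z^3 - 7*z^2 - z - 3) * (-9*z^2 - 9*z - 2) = -36*z^5 + 27*z^4 + 64*z^3 + 50*z^2 + 29*z + 6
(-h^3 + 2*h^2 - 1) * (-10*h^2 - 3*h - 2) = 10*h^5 - 17*h^4 - 4*h^3 + 6*h^2 + 3*h + 2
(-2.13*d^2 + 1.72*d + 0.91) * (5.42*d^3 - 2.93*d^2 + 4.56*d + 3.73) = -11.5446*d^5 + 15.5633*d^4 - 9.8202*d^3 - 2.768*d^2 + 10.5652*d + 3.3943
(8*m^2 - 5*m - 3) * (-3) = -24*m^2 + 15*m + 9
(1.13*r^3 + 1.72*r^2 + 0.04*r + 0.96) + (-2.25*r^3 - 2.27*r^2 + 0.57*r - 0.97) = -1.12*r^3 - 0.55*r^2 + 0.61*r - 0.01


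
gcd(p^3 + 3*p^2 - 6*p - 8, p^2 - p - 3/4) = 1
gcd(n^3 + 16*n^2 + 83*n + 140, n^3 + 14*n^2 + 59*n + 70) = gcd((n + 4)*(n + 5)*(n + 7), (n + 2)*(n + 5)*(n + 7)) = n^2 + 12*n + 35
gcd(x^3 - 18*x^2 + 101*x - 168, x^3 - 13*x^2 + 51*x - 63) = x^2 - 10*x + 21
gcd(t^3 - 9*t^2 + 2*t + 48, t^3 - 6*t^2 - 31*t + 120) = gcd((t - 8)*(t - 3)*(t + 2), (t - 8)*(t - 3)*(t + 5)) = t^2 - 11*t + 24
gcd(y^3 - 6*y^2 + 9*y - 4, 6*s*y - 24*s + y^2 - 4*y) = y - 4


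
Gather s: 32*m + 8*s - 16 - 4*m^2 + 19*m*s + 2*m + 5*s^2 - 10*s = -4*m^2 + 34*m + 5*s^2 + s*(19*m - 2) - 16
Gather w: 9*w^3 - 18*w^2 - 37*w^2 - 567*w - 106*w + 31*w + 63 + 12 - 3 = 9*w^3 - 55*w^2 - 642*w + 72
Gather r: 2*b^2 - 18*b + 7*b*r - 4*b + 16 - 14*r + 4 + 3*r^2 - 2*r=2*b^2 - 22*b + 3*r^2 + r*(7*b - 16) + 20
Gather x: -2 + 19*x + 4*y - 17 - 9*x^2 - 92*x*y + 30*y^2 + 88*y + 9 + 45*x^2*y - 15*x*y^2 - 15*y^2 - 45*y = x^2*(45*y - 9) + x*(-15*y^2 - 92*y + 19) + 15*y^2 + 47*y - 10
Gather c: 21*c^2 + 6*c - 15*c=21*c^2 - 9*c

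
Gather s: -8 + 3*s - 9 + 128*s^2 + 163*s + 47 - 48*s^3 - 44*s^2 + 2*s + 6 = -48*s^3 + 84*s^2 + 168*s + 36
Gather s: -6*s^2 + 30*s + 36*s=-6*s^2 + 66*s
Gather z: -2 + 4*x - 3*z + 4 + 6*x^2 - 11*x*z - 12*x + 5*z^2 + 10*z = 6*x^2 - 8*x + 5*z^2 + z*(7 - 11*x) + 2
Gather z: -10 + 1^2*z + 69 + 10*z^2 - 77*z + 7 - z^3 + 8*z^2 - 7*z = -z^3 + 18*z^2 - 83*z + 66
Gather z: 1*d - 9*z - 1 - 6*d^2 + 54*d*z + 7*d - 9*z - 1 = -6*d^2 + 8*d + z*(54*d - 18) - 2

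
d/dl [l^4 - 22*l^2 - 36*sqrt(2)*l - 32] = 4*l^3 - 44*l - 36*sqrt(2)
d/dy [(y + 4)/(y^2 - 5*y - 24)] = (y^2 - 5*y - (y + 4)*(2*y - 5) - 24)/(-y^2 + 5*y + 24)^2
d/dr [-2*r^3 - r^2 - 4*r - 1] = -6*r^2 - 2*r - 4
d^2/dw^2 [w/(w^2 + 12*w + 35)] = 2*(4*w*(w + 6)^2 - 3*(w + 4)*(w^2 + 12*w + 35))/(w^2 + 12*w + 35)^3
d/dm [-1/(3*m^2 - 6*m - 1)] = 6*(m - 1)/(-3*m^2 + 6*m + 1)^2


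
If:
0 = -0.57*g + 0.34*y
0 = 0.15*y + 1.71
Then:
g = -6.80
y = -11.40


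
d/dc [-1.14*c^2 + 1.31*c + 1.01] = 1.31 - 2.28*c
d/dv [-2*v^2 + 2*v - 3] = 2 - 4*v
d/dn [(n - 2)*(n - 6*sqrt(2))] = 2*n - 6*sqrt(2) - 2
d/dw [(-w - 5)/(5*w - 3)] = 28/(5*w - 3)^2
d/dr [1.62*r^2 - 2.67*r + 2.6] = 3.24*r - 2.67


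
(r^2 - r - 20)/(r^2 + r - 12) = (r - 5)/(r - 3)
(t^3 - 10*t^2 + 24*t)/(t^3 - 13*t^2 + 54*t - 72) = t/(t - 3)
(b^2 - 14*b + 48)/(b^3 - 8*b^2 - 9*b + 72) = (b - 6)/(b^2 - 9)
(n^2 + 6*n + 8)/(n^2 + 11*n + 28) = (n + 2)/(n + 7)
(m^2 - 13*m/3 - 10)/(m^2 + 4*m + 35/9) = 3*(m - 6)/(3*m + 7)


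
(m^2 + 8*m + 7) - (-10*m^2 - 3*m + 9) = 11*m^2 + 11*m - 2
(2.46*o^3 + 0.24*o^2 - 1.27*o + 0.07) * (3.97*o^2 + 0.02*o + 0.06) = 9.7662*o^5 + 1.002*o^4 - 4.8895*o^3 + 0.2669*o^2 - 0.0748*o + 0.0042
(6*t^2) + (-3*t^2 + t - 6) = 3*t^2 + t - 6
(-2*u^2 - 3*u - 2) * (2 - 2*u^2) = 4*u^4 + 6*u^3 - 6*u - 4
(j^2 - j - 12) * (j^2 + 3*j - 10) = j^4 + 2*j^3 - 25*j^2 - 26*j + 120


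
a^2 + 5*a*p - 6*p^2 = (a - p)*(a + 6*p)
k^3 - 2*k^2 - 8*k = k*(k - 4)*(k + 2)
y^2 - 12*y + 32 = (y - 8)*(y - 4)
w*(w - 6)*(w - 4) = w^3 - 10*w^2 + 24*w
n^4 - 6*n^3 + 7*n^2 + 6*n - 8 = (n - 4)*(n - 2)*(n - 1)*(n + 1)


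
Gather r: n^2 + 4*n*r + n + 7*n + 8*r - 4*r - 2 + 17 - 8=n^2 + 8*n + r*(4*n + 4) + 7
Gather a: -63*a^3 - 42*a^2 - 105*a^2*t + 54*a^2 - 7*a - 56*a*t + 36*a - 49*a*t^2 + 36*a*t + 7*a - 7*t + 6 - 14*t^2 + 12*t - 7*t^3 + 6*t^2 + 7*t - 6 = -63*a^3 + a^2*(12 - 105*t) + a*(-49*t^2 - 20*t + 36) - 7*t^3 - 8*t^2 + 12*t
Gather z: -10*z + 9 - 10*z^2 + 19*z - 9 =-10*z^2 + 9*z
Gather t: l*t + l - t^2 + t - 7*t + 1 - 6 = l - t^2 + t*(l - 6) - 5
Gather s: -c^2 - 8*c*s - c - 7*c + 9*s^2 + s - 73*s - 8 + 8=-c^2 - 8*c + 9*s^2 + s*(-8*c - 72)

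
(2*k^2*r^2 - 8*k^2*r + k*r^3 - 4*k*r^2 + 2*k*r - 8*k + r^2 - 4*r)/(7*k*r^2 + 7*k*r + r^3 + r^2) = (2*k^2*r^2 - 8*k^2*r + k*r^3 - 4*k*r^2 + 2*k*r - 8*k + r^2 - 4*r)/(r*(7*k*r + 7*k + r^2 + r))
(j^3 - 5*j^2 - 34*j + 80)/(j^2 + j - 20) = (j^2 - 10*j + 16)/(j - 4)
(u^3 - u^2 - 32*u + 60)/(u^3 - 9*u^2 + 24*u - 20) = (u + 6)/(u - 2)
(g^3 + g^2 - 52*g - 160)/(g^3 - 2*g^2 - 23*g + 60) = (g^2 - 4*g - 32)/(g^2 - 7*g + 12)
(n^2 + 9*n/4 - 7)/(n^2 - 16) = (n - 7/4)/(n - 4)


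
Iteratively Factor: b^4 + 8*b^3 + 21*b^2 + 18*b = (b + 2)*(b^3 + 6*b^2 + 9*b) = (b + 2)*(b + 3)*(b^2 + 3*b) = (b + 2)*(b + 3)^2*(b)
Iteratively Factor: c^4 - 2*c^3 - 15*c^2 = (c + 3)*(c^3 - 5*c^2) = (c - 5)*(c + 3)*(c^2) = c*(c - 5)*(c + 3)*(c)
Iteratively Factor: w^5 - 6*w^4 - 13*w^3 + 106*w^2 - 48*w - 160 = (w - 5)*(w^4 - w^3 - 18*w^2 + 16*w + 32) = (w - 5)*(w + 1)*(w^3 - 2*w^2 - 16*w + 32) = (w - 5)*(w - 4)*(w + 1)*(w^2 + 2*w - 8) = (w - 5)*(w - 4)*(w + 1)*(w + 4)*(w - 2)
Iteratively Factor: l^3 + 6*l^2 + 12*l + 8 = (l + 2)*(l^2 + 4*l + 4) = (l + 2)^2*(l + 2)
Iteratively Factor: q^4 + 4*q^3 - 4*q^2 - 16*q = (q - 2)*(q^3 + 6*q^2 + 8*q) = (q - 2)*(q + 2)*(q^2 + 4*q) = (q - 2)*(q + 2)*(q + 4)*(q)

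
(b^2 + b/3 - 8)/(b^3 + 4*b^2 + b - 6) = (b - 8/3)/(b^2 + b - 2)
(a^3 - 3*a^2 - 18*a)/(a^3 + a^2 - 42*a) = (a + 3)/(a + 7)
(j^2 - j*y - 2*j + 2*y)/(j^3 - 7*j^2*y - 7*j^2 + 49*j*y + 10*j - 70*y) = (-j + y)/(-j^2 + 7*j*y + 5*j - 35*y)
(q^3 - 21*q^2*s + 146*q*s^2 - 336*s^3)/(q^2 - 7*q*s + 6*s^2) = (q^2 - 15*q*s + 56*s^2)/(q - s)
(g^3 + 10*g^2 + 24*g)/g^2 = g + 10 + 24/g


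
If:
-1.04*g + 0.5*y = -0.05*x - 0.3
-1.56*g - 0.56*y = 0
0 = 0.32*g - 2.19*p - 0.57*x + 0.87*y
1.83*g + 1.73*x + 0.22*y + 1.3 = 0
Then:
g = 0.11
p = 0.11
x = -0.83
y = -0.30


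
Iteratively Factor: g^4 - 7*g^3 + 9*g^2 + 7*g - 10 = (g - 1)*(g^3 - 6*g^2 + 3*g + 10) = (g - 2)*(g - 1)*(g^2 - 4*g - 5) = (g - 5)*(g - 2)*(g - 1)*(g + 1)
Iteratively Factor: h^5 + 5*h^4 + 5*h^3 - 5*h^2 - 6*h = (h + 3)*(h^4 + 2*h^3 - h^2 - 2*h) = (h + 2)*(h + 3)*(h^3 - h) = h*(h + 2)*(h + 3)*(h^2 - 1) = h*(h + 1)*(h + 2)*(h + 3)*(h - 1)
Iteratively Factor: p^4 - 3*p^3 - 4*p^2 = (p + 1)*(p^3 - 4*p^2) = p*(p + 1)*(p^2 - 4*p) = p*(p - 4)*(p + 1)*(p)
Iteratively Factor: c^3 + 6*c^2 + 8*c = (c + 4)*(c^2 + 2*c) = c*(c + 4)*(c + 2)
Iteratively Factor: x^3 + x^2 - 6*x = (x)*(x^2 + x - 6) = x*(x + 3)*(x - 2)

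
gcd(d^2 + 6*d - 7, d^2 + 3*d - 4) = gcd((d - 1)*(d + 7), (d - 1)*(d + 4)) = d - 1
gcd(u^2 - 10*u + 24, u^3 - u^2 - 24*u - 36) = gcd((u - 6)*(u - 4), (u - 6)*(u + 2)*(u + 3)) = u - 6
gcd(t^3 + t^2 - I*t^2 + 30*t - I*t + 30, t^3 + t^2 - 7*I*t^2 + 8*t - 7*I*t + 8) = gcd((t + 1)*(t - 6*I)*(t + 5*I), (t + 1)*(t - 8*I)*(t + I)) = t + 1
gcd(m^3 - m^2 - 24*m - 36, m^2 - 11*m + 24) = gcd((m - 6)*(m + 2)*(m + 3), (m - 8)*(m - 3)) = 1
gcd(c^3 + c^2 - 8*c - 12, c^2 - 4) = c + 2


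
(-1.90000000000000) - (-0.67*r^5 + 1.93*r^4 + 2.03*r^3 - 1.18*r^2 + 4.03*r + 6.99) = 0.67*r^5 - 1.93*r^4 - 2.03*r^3 + 1.18*r^2 - 4.03*r - 8.89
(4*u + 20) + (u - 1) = 5*u + 19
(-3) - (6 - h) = h - 9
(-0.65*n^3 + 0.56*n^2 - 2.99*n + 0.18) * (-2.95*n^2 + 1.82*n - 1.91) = 1.9175*n^5 - 2.835*n^4 + 11.0812*n^3 - 7.0424*n^2 + 6.0385*n - 0.3438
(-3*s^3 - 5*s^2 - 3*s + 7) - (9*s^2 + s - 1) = -3*s^3 - 14*s^2 - 4*s + 8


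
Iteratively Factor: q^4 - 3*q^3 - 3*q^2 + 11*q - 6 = (q - 3)*(q^3 - 3*q + 2) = (q - 3)*(q + 2)*(q^2 - 2*q + 1) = (q - 3)*(q - 1)*(q + 2)*(q - 1)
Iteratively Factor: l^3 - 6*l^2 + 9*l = (l - 3)*(l^2 - 3*l) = l*(l - 3)*(l - 3)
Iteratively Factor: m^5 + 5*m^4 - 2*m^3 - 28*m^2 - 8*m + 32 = (m + 2)*(m^4 + 3*m^3 - 8*m^2 - 12*m + 16) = (m + 2)*(m + 4)*(m^3 - m^2 - 4*m + 4) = (m - 1)*(m + 2)*(m + 4)*(m^2 - 4) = (m - 1)*(m + 2)^2*(m + 4)*(m - 2)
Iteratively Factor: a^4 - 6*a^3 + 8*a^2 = (a)*(a^3 - 6*a^2 + 8*a) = a*(a - 2)*(a^2 - 4*a) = a^2*(a - 2)*(a - 4)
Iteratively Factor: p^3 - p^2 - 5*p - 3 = (p - 3)*(p^2 + 2*p + 1) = (p - 3)*(p + 1)*(p + 1)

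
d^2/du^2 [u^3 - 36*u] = 6*u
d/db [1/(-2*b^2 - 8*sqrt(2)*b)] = (b + 2*sqrt(2))/(b^2*(b + 4*sqrt(2))^2)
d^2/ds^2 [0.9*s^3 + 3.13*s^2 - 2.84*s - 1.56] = 5.4*s + 6.26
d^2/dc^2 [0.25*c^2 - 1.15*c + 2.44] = 0.500000000000000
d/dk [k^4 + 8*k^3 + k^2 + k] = 4*k^3 + 24*k^2 + 2*k + 1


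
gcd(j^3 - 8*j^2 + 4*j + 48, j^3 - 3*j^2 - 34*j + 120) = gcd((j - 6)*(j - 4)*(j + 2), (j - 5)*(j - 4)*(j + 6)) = j - 4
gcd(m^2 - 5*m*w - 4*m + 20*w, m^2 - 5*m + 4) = m - 4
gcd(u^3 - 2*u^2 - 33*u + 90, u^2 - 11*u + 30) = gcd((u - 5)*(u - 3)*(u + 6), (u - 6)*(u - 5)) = u - 5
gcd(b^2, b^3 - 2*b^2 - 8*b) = b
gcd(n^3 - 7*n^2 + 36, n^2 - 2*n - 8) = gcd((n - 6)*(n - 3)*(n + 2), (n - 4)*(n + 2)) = n + 2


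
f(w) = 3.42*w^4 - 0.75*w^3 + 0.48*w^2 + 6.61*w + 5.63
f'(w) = 13.68*w^3 - 2.25*w^2 + 0.96*w + 6.61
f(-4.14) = 1044.39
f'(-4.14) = -1006.63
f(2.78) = 215.87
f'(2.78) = 285.80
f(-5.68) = 3680.76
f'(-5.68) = -2578.30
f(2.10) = 81.19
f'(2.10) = 125.39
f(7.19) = 8939.10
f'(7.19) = 4981.98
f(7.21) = 9039.16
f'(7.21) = 5023.90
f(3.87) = 762.06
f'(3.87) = 769.53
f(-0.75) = 2.34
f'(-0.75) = -1.15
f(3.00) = 286.55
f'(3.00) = 358.60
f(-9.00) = 22970.39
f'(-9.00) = -10157.00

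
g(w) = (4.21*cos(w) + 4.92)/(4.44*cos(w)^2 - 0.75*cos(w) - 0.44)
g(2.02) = 4.28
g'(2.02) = -29.79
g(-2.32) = 0.96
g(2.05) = 3.51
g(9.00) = 0.28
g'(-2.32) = 3.70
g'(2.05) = -22.13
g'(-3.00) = 0.17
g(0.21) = 2.94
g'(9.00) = -0.70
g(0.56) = 4.02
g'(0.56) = 5.79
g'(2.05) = -22.13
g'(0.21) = 1.30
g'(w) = (8.88*sin(w)*cos(w) - 0.75*sin(w))*(4.21*cos(w) + 4.92)/(4.44*cos(w)^2 - 0.75*cos(w) - 0.44)^2 - 4.21*sin(w)/(4.44*cos(w)^2 - 0.75*cos(w) - 0.44)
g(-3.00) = 0.16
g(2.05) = 3.51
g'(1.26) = 195.68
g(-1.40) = -12.83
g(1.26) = -24.43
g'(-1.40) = -31.31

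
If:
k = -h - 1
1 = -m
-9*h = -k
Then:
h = -1/10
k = -9/10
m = -1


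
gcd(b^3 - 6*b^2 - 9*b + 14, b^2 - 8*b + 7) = b^2 - 8*b + 7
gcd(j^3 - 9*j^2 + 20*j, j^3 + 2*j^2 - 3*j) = j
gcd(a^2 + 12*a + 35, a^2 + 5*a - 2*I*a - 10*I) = a + 5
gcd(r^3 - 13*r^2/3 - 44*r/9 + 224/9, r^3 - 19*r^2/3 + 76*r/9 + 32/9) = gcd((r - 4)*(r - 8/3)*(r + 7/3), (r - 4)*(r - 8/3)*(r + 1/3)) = r^2 - 20*r/3 + 32/3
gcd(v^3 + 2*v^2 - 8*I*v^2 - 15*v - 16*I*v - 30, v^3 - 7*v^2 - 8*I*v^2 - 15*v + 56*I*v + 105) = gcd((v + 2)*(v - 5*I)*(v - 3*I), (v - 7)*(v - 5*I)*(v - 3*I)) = v^2 - 8*I*v - 15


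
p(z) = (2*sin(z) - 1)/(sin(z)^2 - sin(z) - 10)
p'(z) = (-2*sin(z)*cos(z) + cos(z))*(2*sin(z) - 1)/(sin(z)^2 - sin(z) - 10)^2 + 2*cos(z)/(sin(z)^2 - sin(z) - 10)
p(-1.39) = 0.37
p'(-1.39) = -0.07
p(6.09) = 0.14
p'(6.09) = -0.22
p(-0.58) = 0.23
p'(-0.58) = -0.23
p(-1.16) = 0.34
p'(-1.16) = -0.14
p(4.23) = 0.33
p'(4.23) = 0.16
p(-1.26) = 0.36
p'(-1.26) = -0.11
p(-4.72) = -0.10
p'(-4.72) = -0.00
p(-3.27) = 0.07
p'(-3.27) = 0.20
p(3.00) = 0.07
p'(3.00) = 0.20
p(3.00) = 0.07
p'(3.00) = 0.20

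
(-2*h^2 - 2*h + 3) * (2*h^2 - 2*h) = -4*h^4 + 10*h^2 - 6*h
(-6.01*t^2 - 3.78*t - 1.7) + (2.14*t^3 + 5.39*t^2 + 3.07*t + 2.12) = 2.14*t^3 - 0.62*t^2 - 0.71*t + 0.42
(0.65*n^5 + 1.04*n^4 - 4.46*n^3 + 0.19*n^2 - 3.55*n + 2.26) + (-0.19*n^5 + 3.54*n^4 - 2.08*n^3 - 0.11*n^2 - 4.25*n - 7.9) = 0.46*n^5 + 4.58*n^4 - 6.54*n^3 + 0.08*n^2 - 7.8*n - 5.64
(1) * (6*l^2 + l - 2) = 6*l^2 + l - 2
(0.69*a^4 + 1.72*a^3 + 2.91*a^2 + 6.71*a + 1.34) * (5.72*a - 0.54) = 3.9468*a^5 + 9.4658*a^4 + 15.7164*a^3 + 36.8098*a^2 + 4.0414*a - 0.7236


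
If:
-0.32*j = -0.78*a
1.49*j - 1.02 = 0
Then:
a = 0.28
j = 0.68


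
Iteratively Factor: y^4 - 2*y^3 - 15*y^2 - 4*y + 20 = (y - 5)*(y^3 + 3*y^2 - 4) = (y - 5)*(y - 1)*(y^2 + 4*y + 4) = (y - 5)*(y - 1)*(y + 2)*(y + 2)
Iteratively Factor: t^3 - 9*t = (t + 3)*(t^2 - 3*t) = t*(t + 3)*(t - 3)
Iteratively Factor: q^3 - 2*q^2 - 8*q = (q)*(q^2 - 2*q - 8) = q*(q + 2)*(q - 4)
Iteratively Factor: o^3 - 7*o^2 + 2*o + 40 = (o - 4)*(o^2 - 3*o - 10) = (o - 5)*(o - 4)*(o + 2)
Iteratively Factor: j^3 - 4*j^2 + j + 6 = (j - 2)*(j^2 - 2*j - 3) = (j - 3)*(j - 2)*(j + 1)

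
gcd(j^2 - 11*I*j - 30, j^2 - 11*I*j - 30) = j^2 - 11*I*j - 30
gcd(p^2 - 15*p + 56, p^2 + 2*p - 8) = 1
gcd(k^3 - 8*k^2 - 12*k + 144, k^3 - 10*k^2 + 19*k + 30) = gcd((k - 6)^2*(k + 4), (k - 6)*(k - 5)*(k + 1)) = k - 6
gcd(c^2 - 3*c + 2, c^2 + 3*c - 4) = c - 1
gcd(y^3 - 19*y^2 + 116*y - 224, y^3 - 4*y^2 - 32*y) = y - 8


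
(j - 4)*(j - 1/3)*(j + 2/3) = j^3 - 11*j^2/3 - 14*j/9 + 8/9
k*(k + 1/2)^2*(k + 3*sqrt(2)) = k^4 + k^3 + 3*sqrt(2)*k^3 + k^2/4 + 3*sqrt(2)*k^2 + 3*sqrt(2)*k/4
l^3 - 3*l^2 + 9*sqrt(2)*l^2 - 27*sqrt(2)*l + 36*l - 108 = (l - 3)*(l + 3*sqrt(2))*(l + 6*sqrt(2))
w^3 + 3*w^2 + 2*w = w*(w + 1)*(w + 2)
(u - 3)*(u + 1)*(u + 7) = u^3 + 5*u^2 - 17*u - 21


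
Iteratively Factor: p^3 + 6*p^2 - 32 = (p - 2)*(p^2 + 8*p + 16) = (p - 2)*(p + 4)*(p + 4)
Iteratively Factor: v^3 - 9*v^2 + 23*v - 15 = (v - 1)*(v^2 - 8*v + 15) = (v - 5)*(v - 1)*(v - 3)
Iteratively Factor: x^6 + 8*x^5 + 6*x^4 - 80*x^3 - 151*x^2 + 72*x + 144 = (x - 1)*(x^5 + 9*x^4 + 15*x^3 - 65*x^2 - 216*x - 144) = (x - 1)*(x + 3)*(x^4 + 6*x^3 - 3*x^2 - 56*x - 48) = (x - 1)*(x + 3)*(x + 4)*(x^3 + 2*x^2 - 11*x - 12) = (x - 1)*(x + 1)*(x + 3)*(x + 4)*(x^2 + x - 12) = (x - 3)*(x - 1)*(x + 1)*(x + 3)*(x + 4)*(x + 4)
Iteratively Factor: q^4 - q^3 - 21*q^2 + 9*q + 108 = (q + 3)*(q^3 - 4*q^2 - 9*q + 36) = (q - 3)*(q + 3)*(q^2 - q - 12) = (q - 4)*(q - 3)*(q + 3)*(q + 3)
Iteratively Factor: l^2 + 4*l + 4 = (l + 2)*(l + 2)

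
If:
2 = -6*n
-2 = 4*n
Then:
No Solution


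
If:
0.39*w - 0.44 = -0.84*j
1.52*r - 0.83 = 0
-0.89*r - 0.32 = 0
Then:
No Solution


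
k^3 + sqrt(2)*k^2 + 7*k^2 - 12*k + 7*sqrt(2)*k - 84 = (k + 7)*(k - 2*sqrt(2))*(k + 3*sqrt(2))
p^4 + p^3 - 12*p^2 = p^2*(p - 3)*(p + 4)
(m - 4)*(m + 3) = m^2 - m - 12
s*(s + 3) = s^2 + 3*s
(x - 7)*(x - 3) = x^2 - 10*x + 21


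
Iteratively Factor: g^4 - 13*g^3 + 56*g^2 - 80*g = (g - 4)*(g^3 - 9*g^2 + 20*g) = (g - 4)^2*(g^2 - 5*g) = (g - 5)*(g - 4)^2*(g)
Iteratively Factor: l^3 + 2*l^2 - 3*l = (l + 3)*(l^2 - l) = l*(l + 3)*(l - 1)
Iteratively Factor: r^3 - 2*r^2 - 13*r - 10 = (r - 5)*(r^2 + 3*r + 2) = (r - 5)*(r + 1)*(r + 2)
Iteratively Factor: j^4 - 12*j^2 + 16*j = (j + 4)*(j^3 - 4*j^2 + 4*j) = (j - 2)*(j + 4)*(j^2 - 2*j) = j*(j - 2)*(j + 4)*(j - 2)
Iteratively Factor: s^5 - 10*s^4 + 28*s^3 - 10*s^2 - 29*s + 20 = (s - 1)*(s^4 - 9*s^3 + 19*s^2 + 9*s - 20) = (s - 1)^2*(s^3 - 8*s^2 + 11*s + 20) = (s - 4)*(s - 1)^2*(s^2 - 4*s - 5) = (s - 4)*(s - 1)^2*(s + 1)*(s - 5)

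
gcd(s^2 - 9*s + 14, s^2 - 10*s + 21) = s - 7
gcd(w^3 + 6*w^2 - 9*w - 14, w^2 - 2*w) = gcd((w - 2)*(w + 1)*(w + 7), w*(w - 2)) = w - 2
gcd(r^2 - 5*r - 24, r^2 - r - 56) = r - 8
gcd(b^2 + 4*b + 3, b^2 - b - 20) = 1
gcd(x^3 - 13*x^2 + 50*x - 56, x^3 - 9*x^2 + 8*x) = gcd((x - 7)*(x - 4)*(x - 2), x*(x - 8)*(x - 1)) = 1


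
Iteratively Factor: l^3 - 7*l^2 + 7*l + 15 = (l + 1)*(l^2 - 8*l + 15) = (l - 5)*(l + 1)*(l - 3)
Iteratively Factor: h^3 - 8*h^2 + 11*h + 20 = (h - 5)*(h^2 - 3*h - 4) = (h - 5)*(h - 4)*(h + 1)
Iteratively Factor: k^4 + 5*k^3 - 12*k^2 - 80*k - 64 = (k + 4)*(k^3 + k^2 - 16*k - 16) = (k - 4)*(k + 4)*(k^2 + 5*k + 4) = (k - 4)*(k + 1)*(k + 4)*(k + 4)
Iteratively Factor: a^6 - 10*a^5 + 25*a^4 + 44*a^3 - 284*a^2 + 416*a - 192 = (a - 4)*(a^5 - 6*a^4 + a^3 + 48*a^2 - 92*a + 48) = (a - 4)*(a + 3)*(a^4 - 9*a^3 + 28*a^2 - 36*a + 16) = (a - 4)*(a - 1)*(a + 3)*(a^3 - 8*a^2 + 20*a - 16) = (a - 4)^2*(a - 1)*(a + 3)*(a^2 - 4*a + 4) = (a - 4)^2*(a - 2)*(a - 1)*(a + 3)*(a - 2)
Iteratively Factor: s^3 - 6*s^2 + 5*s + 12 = (s - 4)*(s^2 - 2*s - 3) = (s - 4)*(s + 1)*(s - 3)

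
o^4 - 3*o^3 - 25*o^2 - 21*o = o*(o - 7)*(o + 1)*(o + 3)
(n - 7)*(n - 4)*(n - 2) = n^3 - 13*n^2 + 50*n - 56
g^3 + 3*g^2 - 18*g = g*(g - 3)*(g + 6)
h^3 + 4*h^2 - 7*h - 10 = (h - 2)*(h + 1)*(h + 5)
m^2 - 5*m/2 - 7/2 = (m - 7/2)*(m + 1)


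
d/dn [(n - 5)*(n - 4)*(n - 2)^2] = 4*n^3 - 39*n^2 + 120*n - 116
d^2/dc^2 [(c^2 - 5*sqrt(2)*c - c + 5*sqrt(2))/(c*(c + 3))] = 2*(-5*sqrt(2)*c^3 - 4*c^3 + 15*sqrt(2)*c^2 + 45*sqrt(2)*c + 45*sqrt(2))/(c^3*(c^3 + 9*c^2 + 27*c + 27))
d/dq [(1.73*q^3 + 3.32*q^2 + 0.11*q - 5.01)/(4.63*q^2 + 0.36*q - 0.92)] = (8.0099*q^4 + 1.2456*q^3 - 4.0889*q^2 + 40.2838*q + 1.7024)/(21.4369*q^4 + 3.3336*q^3 - 8.3896*q^2 - 0.6624*q + 0.8464)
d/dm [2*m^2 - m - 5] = 4*m - 1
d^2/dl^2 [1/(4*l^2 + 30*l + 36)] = (-4*l^2 - 30*l + (4*l + 15)^2 - 36)/(2*l^2 + 15*l + 18)^3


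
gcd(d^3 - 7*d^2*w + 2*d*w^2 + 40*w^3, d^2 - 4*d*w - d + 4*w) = -d + 4*w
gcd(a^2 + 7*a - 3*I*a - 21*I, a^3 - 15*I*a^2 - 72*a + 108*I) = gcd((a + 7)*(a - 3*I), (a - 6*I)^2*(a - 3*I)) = a - 3*I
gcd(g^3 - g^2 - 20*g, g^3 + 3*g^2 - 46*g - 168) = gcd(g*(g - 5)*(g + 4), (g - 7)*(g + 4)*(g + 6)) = g + 4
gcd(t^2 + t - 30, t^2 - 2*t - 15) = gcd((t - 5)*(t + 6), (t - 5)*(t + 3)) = t - 5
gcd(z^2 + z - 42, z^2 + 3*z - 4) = 1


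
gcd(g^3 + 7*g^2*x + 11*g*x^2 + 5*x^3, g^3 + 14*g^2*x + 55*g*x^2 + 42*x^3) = g + x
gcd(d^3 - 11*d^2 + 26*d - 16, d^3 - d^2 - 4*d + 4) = d^2 - 3*d + 2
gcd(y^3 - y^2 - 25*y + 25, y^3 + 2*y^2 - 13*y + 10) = y^2 + 4*y - 5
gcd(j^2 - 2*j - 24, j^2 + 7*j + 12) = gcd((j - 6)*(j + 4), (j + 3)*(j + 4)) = j + 4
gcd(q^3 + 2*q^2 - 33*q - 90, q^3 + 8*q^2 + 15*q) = q^2 + 8*q + 15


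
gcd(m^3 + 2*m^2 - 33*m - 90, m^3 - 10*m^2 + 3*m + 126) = m^2 - 3*m - 18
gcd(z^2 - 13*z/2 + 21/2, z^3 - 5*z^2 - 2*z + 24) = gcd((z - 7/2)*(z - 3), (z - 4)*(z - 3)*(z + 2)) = z - 3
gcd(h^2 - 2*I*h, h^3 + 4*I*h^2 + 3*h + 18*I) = h - 2*I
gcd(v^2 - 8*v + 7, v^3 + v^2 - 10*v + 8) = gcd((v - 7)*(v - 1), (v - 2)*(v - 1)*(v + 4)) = v - 1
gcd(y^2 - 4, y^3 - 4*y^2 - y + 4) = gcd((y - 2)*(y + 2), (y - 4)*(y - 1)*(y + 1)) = 1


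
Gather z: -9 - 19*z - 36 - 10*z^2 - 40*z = -10*z^2 - 59*z - 45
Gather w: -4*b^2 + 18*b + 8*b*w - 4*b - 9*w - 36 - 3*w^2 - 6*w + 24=-4*b^2 + 14*b - 3*w^2 + w*(8*b - 15) - 12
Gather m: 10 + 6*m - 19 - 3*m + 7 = 3*m - 2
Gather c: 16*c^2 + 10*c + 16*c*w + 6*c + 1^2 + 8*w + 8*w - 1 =16*c^2 + c*(16*w + 16) + 16*w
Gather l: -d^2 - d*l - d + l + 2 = -d^2 - d + l*(1 - d) + 2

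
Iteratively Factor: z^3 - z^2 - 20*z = (z - 5)*(z^2 + 4*z) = z*(z - 5)*(z + 4)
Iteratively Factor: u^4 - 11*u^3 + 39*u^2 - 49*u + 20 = (u - 1)*(u^3 - 10*u^2 + 29*u - 20) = (u - 4)*(u - 1)*(u^2 - 6*u + 5) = (u - 5)*(u - 4)*(u - 1)*(u - 1)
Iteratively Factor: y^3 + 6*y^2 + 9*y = (y + 3)*(y^2 + 3*y) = (y + 3)^2*(y)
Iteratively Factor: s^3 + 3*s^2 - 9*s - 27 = (s + 3)*(s^2 - 9) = (s - 3)*(s + 3)*(s + 3)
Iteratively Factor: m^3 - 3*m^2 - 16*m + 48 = (m + 4)*(m^2 - 7*m + 12) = (m - 4)*(m + 4)*(m - 3)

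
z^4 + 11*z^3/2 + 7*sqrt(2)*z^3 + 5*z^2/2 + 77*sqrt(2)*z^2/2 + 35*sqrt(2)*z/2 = z*(z + 1/2)*(z + 5)*(z + 7*sqrt(2))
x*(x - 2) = x^2 - 2*x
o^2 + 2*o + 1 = (o + 1)^2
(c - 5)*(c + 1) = c^2 - 4*c - 5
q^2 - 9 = (q - 3)*(q + 3)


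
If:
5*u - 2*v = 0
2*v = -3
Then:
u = -3/5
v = -3/2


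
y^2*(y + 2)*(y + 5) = y^4 + 7*y^3 + 10*y^2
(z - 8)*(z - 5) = z^2 - 13*z + 40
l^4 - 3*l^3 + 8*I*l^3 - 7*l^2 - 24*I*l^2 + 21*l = l*(l - 3)*(l + I)*(l + 7*I)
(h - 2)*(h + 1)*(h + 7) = h^3 + 6*h^2 - 9*h - 14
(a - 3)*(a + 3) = a^2 - 9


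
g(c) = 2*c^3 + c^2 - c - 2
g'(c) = 6*c^2 + 2*c - 1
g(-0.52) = -1.49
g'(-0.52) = -0.42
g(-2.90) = -39.47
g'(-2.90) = 43.66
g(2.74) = 43.91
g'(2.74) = 49.53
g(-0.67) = -1.48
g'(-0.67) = 0.35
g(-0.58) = -1.47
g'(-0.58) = -0.14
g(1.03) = 0.22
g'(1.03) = 7.43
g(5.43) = 342.26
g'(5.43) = 186.77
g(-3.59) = -78.06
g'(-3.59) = 69.15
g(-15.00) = -6512.00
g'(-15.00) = 1319.00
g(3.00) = 58.00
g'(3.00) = 59.00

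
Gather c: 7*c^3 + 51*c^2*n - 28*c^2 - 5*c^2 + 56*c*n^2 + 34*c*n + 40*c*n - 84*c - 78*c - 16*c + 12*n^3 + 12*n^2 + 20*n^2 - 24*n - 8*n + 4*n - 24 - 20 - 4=7*c^3 + c^2*(51*n - 33) + c*(56*n^2 + 74*n - 178) + 12*n^3 + 32*n^2 - 28*n - 48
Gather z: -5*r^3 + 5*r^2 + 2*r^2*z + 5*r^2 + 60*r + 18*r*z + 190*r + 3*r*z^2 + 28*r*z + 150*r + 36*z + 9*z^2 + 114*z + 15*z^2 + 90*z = -5*r^3 + 10*r^2 + 400*r + z^2*(3*r + 24) + z*(2*r^2 + 46*r + 240)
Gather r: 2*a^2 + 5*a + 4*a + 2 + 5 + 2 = 2*a^2 + 9*a + 9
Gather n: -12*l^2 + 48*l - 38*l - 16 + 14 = -12*l^2 + 10*l - 2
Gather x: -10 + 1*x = x - 10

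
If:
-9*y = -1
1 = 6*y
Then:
No Solution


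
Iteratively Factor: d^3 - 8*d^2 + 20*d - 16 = (d - 2)*(d^2 - 6*d + 8) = (d - 4)*(d - 2)*(d - 2)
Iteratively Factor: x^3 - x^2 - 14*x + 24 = (x - 3)*(x^2 + 2*x - 8) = (x - 3)*(x - 2)*(x + 4)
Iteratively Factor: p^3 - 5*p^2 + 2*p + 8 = (p + 1)*(p^2 - 6*p + 8) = (p - 2)*(p + 1)*(p - 4)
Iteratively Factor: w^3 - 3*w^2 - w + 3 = (w + 1)*(w^2 - 4*w + 3) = (w - 1)*(w + 1)*(w - 3)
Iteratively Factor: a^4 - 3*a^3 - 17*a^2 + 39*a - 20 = (a - 1)*(a^3 - 2*a^2 - 19*a + 20) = (a - 1)^2*(a^2 - a - 20) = (a - 5)*(a - 1)^2*(a + 4)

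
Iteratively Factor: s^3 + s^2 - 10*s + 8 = (s - 1)*(s^2 + 2*s - 8) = (s - 2)*(s - 1)*(s + 4)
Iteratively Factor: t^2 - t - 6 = (t + 2)*(t - 3)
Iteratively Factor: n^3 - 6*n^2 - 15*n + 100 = (n - 5)*(n^2 - n - 20) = (n - 5)^2*(n + 4)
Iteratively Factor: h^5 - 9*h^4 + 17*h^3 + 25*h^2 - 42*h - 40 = (h + 1)*(h^4 - 10*h^3 + 27*h^2 - 2*h - 40) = (h - 5)*(h + 1)*(h^3 - 5*h^2 + 2*h + 8) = (h - 5)*(h + 1)^2*(h^2 - 6*h + 8) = (h - 5)*(h - 4)*(h + 1)^2*(h - 2)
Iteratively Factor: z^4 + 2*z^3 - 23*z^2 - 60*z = (z)*(z^3 + 2*z^2 - 23*z - 60) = z*(z - 5)*(z^2 + 7*z + 12) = z*(z - 5)*(z + 3)*(z + 4)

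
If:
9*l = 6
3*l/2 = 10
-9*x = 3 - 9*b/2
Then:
No Solution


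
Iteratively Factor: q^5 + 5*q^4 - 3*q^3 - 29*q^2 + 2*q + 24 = (q + 4)*(q^4 + q^3 - 7*q^2 - q + 6) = (q - 2)*(q + 4)*(q^3 + 3*q^2 - q - 3) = (q - 2)*(q + 1)*(q + 4)*(q^2 + 2*q - 3) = (q - 2)*(q + 1)*(q + 3)*(q + 4)*(q - 1)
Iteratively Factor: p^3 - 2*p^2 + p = (p)*(p^2 - 2*p + 1) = p*(p - 1)*(p - 1)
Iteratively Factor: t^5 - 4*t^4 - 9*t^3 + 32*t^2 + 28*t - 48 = (t - 1)*(t^4 - 3*t^3 - 12*t^2 + 20*t + 48) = (t - 4)*(t - 1)*(t^3 + t^2 - 8*t - 12) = (t - 4)*(t - 3)*(t - 1)*(t^2 + 4*t + 4) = (t - 4)*(t - 3)*(t - 1)*(t + 2)*(t + 2)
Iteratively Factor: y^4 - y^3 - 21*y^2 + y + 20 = (y - 1)*(y^3 - 21*y - 20) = (y - 1)*(y + 4)*(y^2 - 4*y - 5) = (y - 5)*(y - 1)*(y + 4)*(y + 1)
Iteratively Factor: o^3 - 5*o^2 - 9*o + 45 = (o - 3)*(o^2 - 2*o - 15) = (o - 5)*(o - 3)*(o + 3)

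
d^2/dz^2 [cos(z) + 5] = -cos(z)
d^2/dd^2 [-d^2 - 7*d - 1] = -2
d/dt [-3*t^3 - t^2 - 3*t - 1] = -9*t^2 - 2*t - 3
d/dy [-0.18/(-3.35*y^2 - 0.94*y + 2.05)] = (-1.206*y - 0.1692)/(3.35*y^2 + 0.94*y - 2.05)^2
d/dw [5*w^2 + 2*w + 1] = 10*w + 2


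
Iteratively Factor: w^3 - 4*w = (w)*(w^2 - 4) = w*(w + 2)*(w - 2)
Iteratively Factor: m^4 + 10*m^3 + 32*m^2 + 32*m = (m + 2)*(m^3 + 8*m^2 + 16*m) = (m + 2)*(m + 4)*(m^2 + 4*m) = (m + 2)*(m + 4)^2*(m)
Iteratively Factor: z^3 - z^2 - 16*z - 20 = (z - 5)*(z^2 + 4*z + 4) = (z - 5)*(z + 2)*(z + 2)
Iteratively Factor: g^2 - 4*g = (g)*(g - 4)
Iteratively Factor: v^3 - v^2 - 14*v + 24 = (v + 4)*(v^2 - 5*v + 6) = (v - 2)*(v + 4)*(v - 3)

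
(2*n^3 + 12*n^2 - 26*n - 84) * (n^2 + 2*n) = 2*n^5 + 16*n^4 - 2*n^3 - 136*n^2 - 168*n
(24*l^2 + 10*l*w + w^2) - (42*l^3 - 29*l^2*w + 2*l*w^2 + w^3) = -42*l^3 + 29*l^2*w + 24*l^2 - 2*l*w^2 + 10*l*w - w^3 + w^2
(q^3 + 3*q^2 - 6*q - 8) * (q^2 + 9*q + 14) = q^5 + 12*q^4 + 35*q^3 - 20*q^2 - 156*q - 112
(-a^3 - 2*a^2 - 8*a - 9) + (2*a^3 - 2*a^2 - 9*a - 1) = a^3 - 4*a^2 - 17*a - 10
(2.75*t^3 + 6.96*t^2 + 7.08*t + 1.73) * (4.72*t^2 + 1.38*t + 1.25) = 12.98*t^5 + 36.6462*t^4 + 46.4599*t^3 + 26.636*t^2 + 11.2374*t + 2.1625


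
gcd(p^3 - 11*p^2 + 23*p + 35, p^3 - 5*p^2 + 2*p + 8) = p + 1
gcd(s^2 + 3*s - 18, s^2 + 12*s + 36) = s + 6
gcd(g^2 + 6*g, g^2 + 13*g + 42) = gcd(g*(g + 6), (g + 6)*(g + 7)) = g + 6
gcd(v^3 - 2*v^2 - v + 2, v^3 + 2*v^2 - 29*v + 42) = v - 2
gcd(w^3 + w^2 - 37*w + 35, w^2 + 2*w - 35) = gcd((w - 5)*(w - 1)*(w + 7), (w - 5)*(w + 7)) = w^2 + 2*w - 35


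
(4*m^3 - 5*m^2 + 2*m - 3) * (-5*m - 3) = -20*m^4 + 13*m^3 + 5*m^2 + 9*m + 9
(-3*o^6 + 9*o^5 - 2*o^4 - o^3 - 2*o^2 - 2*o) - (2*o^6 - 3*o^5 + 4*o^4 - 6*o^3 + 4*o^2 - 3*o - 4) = -5*o^6 + 12*o^5 - 6*o^4 + 5*o^3 - 6*o^2 + o + 4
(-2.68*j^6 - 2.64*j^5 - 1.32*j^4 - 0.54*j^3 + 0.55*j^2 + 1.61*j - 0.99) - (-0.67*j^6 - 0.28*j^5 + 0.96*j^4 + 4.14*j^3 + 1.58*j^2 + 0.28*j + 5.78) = -2.01*j^6 - 2.36*j^5 - 2.28*j^4 - 4.68*j^3 - 1.03*j^2 + 1.33*j - 6.77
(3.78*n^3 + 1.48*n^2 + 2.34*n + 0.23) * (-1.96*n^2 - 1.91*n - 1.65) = -7.4088*n^5 - 10.1206*n^4 - 13.6502*n^3 - 7.3622*n^2 - 4.3003*n - 0.3795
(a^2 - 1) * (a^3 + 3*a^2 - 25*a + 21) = a^5 + 3*a^4 - 26*a^3 + 18*a^2 + 25*a - 21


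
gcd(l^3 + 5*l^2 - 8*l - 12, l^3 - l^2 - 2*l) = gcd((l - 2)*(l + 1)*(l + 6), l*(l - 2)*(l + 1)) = l^2 - l - 2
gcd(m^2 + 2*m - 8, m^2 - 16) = m + 4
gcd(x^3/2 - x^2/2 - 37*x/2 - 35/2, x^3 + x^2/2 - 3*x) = 1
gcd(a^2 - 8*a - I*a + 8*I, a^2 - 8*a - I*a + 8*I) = a^2 + a*(-8 - I) + 8*I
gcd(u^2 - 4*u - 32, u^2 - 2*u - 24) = u + 4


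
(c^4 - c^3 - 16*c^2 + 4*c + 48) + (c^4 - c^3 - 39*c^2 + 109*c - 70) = 2*c^4 - 2*c^3 - 55*c^2 + 113*c - 22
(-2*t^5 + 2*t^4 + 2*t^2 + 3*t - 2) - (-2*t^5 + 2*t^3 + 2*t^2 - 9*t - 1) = 2*t^4 - 2*t^3 + 12*t - 1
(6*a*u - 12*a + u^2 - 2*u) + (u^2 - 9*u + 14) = 6*a*u - 12*a + 2*u^2 - 11*u + 14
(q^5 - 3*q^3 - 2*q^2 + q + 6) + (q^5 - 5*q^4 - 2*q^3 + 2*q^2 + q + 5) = 2*q^5 - 5*q^4 - 5*q^3 + 2*q + 11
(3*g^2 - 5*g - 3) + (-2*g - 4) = 3*g^2 - 7*g - 7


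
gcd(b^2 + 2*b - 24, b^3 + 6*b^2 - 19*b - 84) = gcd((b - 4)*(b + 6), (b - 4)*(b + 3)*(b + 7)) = b - 4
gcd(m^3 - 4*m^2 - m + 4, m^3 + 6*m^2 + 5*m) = m + 1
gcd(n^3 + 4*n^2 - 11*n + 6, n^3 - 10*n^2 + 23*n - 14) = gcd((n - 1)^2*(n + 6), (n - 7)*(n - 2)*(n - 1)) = n - 1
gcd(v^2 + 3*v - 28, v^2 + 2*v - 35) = v + 7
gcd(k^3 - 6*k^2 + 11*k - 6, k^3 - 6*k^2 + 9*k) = k - 3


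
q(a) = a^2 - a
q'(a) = 2*a - 1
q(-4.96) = 29.56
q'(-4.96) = -10.92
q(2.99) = 5.95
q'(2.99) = 4.98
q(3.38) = 8.04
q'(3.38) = 5.76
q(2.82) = 5.13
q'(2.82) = 4.64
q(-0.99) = 1.97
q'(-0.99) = -2.98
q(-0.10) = 0.11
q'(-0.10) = -1.20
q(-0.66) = 1.10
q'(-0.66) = -2.32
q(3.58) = 9.24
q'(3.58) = 6.16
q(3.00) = 6.00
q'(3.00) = 5.00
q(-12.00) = 156.00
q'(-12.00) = -25.00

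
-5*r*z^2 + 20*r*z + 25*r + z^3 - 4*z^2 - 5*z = (-5*r + z)*(z - 5)*(z + 1)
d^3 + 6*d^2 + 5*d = d*(d + 1)*(d + 5)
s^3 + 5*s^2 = s^2*(s + 5)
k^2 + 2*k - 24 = (k - 4)*(k + 6)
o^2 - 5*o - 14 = (o - 7)*(o + 2)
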